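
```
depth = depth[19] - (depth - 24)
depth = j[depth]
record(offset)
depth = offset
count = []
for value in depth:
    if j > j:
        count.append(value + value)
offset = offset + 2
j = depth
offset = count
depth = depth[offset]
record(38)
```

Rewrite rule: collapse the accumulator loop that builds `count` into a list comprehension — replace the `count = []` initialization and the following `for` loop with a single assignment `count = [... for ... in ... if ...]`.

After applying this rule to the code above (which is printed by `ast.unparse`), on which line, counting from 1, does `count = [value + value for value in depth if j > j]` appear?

Transformed code:
depth = depth[19] - (depth - 24)
depth = j[depth]
record(offset)
depth = offset
count = [value + value for value in depth if j > j]
offset = offset + 2
j = depth
offset = count
depth = depth[offset]
record(38)

5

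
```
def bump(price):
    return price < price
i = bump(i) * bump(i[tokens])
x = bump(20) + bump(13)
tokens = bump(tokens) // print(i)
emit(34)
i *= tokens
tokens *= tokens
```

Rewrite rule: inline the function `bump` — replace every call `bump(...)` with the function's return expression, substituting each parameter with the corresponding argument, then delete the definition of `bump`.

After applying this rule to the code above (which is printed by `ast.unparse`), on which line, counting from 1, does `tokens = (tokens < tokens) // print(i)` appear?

Transformed code:
i = (i < i) * (i[tokens] < i[tokens])
x = (20 < 20) + (13 < 13)
tokens = (tokens < tokens) // print(i)
emit(34)
i *= tokens
tokens *= tokens

3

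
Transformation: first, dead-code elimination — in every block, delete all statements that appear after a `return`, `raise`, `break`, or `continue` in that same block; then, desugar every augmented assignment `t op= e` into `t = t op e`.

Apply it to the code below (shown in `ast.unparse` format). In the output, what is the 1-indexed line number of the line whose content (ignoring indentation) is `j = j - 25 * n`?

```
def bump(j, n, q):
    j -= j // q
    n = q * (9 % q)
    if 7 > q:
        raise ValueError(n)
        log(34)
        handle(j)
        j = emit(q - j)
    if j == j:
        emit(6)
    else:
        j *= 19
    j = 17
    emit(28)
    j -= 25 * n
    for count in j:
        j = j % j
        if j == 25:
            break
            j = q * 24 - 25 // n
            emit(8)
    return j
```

Transformed code:
def bump(j, n, q):
    j = j - j // q
    n = q * (9 % q)
    if 7 > q:
        raise ValueError(n)
    if j == j:
        emit(6)
    else:
        j = j * 19
    j = 17
    emit(28)
    j = j - 25 * n
    for count in j:
        j = j % j
        if j == 25:
            break
    return j

12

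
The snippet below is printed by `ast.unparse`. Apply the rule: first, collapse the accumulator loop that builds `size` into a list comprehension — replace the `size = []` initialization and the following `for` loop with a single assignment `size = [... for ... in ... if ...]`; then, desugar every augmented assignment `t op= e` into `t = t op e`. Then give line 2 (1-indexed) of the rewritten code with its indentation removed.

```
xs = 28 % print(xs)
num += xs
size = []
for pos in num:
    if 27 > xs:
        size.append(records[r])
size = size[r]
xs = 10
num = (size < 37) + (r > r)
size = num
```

Transformed code:
xs = 28 % print(xs)
num = num + xs
size = [records[r] for pos in num if 27 > xs]
size = size[r]
xs = 10
num = (size < 37) + (r > r)
size = num

num = num + xs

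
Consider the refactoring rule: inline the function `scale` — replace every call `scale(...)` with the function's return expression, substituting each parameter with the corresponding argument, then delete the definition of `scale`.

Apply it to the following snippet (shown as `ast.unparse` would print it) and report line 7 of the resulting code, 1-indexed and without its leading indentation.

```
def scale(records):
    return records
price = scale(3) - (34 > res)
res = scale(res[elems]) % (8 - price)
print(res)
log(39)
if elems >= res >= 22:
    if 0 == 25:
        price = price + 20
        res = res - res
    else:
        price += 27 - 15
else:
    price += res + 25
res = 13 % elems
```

price = price + 20

Transformed code:
price = 3 - (34 > res)
res = res[elems] % (8 - price)
print(res)
log(39)
if elems >= res >= 22:
    if 0 == 25:
        price = price + 20
        res = res - res
    else:
        price += 27 - 15
else:
    price += res + 25
res = 13 % elems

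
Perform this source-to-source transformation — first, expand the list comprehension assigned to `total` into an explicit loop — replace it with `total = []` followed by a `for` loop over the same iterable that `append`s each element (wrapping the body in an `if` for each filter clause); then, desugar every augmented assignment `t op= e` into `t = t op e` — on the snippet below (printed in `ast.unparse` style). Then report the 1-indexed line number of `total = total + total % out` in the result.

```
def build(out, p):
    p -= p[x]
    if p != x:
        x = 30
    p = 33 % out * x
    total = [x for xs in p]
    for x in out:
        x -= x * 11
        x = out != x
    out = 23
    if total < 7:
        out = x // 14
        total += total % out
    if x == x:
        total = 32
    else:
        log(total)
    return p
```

15

Transformed code:
def build(out, p):
    p = p - p[x]
    if p != x:
        x = 30
    p = 33 % out * x
    total = []
    for xs in p:
        total.append(x)
    for x in out:
        x = x - x * 11
        x = out != x
    out = 23
    if total < 7:
        out = x // 14
        total = total + total % out
    if x == x:
        total = 32
    else:
        log(total)
    return p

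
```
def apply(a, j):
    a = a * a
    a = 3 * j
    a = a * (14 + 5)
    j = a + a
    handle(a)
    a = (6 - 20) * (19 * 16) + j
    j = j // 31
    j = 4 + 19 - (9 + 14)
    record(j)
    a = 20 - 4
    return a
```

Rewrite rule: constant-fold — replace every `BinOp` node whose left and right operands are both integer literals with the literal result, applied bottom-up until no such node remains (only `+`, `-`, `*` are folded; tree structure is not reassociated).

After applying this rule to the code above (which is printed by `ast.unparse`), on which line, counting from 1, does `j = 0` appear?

Transformed code:
def apply(a, j):
    a = a * a
    a = 3 * j
    a = a * 19
    j = a + a
    handle(a)
    a = -4256 + j
    j = j // 31
    j = 0
    record(j)
    a = 16
    return a

9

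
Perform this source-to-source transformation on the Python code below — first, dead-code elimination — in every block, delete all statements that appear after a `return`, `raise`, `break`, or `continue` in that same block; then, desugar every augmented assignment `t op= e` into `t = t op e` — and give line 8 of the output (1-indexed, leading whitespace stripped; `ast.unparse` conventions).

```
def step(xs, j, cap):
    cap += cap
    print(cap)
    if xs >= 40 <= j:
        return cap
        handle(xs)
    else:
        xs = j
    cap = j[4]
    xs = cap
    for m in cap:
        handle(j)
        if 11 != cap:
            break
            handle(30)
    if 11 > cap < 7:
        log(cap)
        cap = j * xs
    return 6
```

Transformed code:
def step(xs, j, cap):
    cap = cap + cap
    print(cap)
    if xs >= 40 <= j:
        return cap
    else:
        xs = j
    cap = j[4]
    xs = cap
    for m in cap:
        handle(j)
        if 11 != cap:
            break
    if 11 > cap < 7:
        log(cap)
        cap = j * xs
    return 6

cap = j[4]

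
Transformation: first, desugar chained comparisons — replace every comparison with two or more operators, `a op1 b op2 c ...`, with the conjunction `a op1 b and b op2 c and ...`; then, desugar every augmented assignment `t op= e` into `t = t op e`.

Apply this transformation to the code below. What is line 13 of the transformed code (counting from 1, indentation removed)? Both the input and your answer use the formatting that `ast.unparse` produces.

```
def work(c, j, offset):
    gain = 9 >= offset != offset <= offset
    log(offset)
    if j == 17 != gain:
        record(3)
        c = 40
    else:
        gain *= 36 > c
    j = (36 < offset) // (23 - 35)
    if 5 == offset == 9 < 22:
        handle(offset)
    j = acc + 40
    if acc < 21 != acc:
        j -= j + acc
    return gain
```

Transformed code:
def work(c, j, offset):
    gain = 9 >= offset and offset != offset and (offset <= offset)
    log(offset)
    if j == 17 and 17 != gain:
        record(3)
        c = 40
    else:
        gain = gain * (36 > c)
    j = (36 < offset) // (23 - 35)
    if 5 == offset and offset == 9 and (9 < 22):
        handle(offset)
    j = acc + 40
    if acc < 21 and 21 != acc:
        j = j - (j + acc)
    return gain

if acc < 21 and 21 != acc:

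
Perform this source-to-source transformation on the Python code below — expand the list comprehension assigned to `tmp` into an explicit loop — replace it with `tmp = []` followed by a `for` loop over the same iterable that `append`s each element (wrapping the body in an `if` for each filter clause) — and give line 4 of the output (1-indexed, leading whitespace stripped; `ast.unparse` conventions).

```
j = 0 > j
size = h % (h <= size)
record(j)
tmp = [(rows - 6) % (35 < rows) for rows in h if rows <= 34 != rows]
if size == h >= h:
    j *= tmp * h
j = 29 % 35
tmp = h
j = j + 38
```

Transformed code:
j = 0 > j
size = h % (h <= size)
record(j)
tmp = []
for rows in h:
    if rows <= 34 != rows:
        tmp.append((rows - 6) % (35 < rows))
if size == h >= h:
    j *= tmp * h
j = 29 % 35
tmp = h
j = j + 38

tmp = []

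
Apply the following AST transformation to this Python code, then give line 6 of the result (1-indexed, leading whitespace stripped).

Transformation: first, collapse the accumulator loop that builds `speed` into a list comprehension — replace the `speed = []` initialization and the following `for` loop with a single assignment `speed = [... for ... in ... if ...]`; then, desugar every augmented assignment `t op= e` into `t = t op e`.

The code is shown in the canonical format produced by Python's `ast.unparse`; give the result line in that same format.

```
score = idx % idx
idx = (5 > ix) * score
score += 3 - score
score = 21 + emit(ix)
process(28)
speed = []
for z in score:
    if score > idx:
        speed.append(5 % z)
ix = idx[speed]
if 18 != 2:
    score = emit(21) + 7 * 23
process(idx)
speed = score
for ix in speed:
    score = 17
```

speed = [5 % z for z in score if score > idx]

Transformed code:
score = idx % idx
idx = (5 > ix) * score
score = score + (3 - score)
score = 21 + emit(ix)
process(28)
speed = [5 % z for z in score if score > idx]
ix = idx[speed]
if 18 != 2:
    score = emit(21) + 7 * 23
process(idx)
speed = score
for ix in speed:
    score = 17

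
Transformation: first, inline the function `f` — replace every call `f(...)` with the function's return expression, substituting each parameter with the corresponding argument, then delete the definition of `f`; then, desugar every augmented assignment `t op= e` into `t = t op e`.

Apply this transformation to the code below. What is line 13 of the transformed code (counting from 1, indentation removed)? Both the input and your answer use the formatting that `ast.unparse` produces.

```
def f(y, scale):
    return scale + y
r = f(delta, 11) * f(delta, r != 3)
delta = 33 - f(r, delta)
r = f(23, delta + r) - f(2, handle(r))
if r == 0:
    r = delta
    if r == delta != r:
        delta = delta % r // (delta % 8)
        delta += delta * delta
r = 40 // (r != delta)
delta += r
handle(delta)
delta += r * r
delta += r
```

delta = delta + r

Transformed code:
r = (11 + delta) * ((r != 3) + delta)
delta = 33 - (delta + r)
r = delta + r + 23 - (handle(r) + 2)
if r == 0:
    r = delta
    if r == delta != r:
        delta = delta % r // (delta % 8)
        delta = delta + delta * delta
r = 40 // (r != delta)
delta = delta + r
handle(delta)
delta = delta + r * r
delta = delta + r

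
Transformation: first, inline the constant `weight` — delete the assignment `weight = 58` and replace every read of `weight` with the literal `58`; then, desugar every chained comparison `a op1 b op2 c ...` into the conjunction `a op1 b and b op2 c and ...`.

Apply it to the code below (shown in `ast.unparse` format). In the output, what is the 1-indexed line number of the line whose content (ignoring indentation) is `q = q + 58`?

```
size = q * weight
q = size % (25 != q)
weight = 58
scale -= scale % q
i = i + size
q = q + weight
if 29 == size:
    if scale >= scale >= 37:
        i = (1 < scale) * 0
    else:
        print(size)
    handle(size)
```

5

Transformed code:
size = q * 58
q = size % (25 != q)
scale -= scale % q
i = i + size
q = q + 58
if 29 == size:
    if scale >= scale and scale >= 37:
        i = (1 < scale) * 0
    else:
        print(size)
    handle(size)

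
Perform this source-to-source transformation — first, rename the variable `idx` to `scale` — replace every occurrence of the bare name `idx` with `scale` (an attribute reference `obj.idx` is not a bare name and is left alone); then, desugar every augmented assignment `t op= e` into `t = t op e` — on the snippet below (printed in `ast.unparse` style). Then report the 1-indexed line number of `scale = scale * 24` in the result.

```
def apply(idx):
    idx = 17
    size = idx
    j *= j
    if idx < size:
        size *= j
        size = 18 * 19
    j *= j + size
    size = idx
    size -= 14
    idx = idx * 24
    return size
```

11

Transformed code:
def apply(scale):
    scale = 17
    size = scale
    j = j * j
    if scale < size:
        size = size * j
        size = 18 * 19
    j = j * (j + size)
    size = scale
    size = size - 14
    scale = scale * 24
    return size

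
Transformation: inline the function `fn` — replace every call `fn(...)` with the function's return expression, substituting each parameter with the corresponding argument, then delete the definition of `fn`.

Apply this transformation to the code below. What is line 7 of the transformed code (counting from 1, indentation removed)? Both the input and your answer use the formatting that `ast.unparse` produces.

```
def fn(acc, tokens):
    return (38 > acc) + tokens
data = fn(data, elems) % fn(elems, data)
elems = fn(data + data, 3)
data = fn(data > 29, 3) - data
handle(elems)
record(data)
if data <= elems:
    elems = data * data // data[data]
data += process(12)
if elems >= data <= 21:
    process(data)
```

Transformed code:
data = ((38 > data) + elems) % ((38 > elems) + data)
elems = (38 > data + data) + 3
data = (38 > (data > 29)) + 3 - data
handle(elems)
record(data)
if data <= elems:
    elems = data * data // data[data]
data += process(12)
if elems >= data <= 21:
    process(data)

elems = data * data // data[data]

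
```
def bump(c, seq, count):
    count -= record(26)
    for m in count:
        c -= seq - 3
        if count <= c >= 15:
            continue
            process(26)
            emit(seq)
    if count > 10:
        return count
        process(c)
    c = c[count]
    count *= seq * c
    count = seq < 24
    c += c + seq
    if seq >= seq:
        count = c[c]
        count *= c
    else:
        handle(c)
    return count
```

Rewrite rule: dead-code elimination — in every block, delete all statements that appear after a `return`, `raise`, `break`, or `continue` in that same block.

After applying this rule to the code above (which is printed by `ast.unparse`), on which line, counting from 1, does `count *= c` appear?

Transformed code:
def bump(c, seq, count):
    count -= record(26)
    for m in count:
        c -= seq - 3
        if count <= c >= 15:
            continue
    if count > 10:
        return count
    c = c[count]
    count *= seq * c
    count = seq < 24
    c += c + seq
    if seq >= seq:
        count = c[c]
        count *= c
    else:
        handle(c)
    return count

15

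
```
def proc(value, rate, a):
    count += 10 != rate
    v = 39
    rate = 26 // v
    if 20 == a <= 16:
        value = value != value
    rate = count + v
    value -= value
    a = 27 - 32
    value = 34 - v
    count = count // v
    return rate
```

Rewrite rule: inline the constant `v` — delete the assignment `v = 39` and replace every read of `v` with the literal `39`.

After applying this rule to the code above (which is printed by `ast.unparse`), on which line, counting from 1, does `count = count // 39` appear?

Transformed code:
def proc(value, rate, a):
    count += 10 != rate
    rate = 26 // 39
    if 20 == a <= 16:
        value = value != value
    rate = count + 39
    value -= value
    a = 27 - 32
    value = 34 - 39
    count = count // 39
    return rate

10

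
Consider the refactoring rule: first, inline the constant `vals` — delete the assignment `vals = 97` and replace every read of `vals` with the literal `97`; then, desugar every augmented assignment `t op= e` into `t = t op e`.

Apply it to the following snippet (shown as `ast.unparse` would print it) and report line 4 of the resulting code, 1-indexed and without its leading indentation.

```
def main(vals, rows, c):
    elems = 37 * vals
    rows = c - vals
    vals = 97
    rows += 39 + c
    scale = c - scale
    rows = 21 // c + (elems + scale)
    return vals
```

Transformed code:
def main(vals, rows, c):
    elems = 37 * 97
    rows = c - 97
    rows = rows + (39 + c)
    scale = c - scale
    rows = 21 // c + (elems + scale)
    return 97

rows = rows + (39 + c)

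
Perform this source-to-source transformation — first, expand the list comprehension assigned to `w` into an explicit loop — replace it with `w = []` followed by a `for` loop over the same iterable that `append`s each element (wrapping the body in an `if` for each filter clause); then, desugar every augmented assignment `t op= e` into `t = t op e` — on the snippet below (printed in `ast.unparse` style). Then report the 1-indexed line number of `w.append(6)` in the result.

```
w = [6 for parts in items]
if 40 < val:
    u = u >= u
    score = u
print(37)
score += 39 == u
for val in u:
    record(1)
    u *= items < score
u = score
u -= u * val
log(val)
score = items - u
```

3

Transformed code:
w = []
for parts in items:
    w.append(6)
if 40 < val:
    u = u >= u
    score = u
print(37)
score = score + (39 == u)
for val in u:
    record(1)
    u = u * (items < score)
u = score
u = u - u * val
log(val)
score = items - u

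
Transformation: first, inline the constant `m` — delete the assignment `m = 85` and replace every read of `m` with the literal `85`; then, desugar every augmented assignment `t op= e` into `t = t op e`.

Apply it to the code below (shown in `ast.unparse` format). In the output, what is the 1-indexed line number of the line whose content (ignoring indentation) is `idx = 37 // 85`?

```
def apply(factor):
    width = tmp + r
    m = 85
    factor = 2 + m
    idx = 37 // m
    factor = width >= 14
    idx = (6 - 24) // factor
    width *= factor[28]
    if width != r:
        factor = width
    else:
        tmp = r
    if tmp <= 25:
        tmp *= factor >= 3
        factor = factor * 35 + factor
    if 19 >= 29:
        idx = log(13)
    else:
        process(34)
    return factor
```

Transformed code:
def apply(factor):
    width = tmp + r
    factor = 2 + 85
    idx = 37 // 85
    factor = width >= 14
    idx = (6 - 24) // factor
    width = width * factor[28]
    if width != r:
        factor = width
    else:
        tmp = r
    if tmp <= 25:
        tmp = tmp * (factor >= 3)
        factor = factor * 35 + factor
    if 19 >= 29:
        idx = log(13)
    else:
        process(34)
    return factor

4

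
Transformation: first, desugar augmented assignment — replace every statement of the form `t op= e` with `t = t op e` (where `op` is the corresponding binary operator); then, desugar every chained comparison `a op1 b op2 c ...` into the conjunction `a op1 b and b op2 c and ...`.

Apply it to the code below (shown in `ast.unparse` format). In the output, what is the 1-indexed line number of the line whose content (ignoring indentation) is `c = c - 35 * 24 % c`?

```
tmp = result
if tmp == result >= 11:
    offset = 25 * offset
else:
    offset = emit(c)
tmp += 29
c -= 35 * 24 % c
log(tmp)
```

7

Transformed code:
tmp = result
if tmp == result and result >= 11:
    offset = 25 * offset
else:
    offset = emit(c)
tmp = tmp + 29
c = c - 35 * 24 % c
log(tmp)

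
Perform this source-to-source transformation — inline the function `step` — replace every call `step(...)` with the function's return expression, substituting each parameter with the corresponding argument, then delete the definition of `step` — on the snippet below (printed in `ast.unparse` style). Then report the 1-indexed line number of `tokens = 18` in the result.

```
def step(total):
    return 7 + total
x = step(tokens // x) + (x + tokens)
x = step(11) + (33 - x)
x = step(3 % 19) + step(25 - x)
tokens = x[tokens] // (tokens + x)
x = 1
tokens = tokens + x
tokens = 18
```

7

Transformed code:
x = 7 + tokens // x + (x + tokens)
x = 7 + 11 + (33 - x)
x = 7 + 3 % 19 + (7 + (25 - x))
tokens = x[tokens] // (tokens + x)
x = 1
tokens = tokens + x
tokens = 18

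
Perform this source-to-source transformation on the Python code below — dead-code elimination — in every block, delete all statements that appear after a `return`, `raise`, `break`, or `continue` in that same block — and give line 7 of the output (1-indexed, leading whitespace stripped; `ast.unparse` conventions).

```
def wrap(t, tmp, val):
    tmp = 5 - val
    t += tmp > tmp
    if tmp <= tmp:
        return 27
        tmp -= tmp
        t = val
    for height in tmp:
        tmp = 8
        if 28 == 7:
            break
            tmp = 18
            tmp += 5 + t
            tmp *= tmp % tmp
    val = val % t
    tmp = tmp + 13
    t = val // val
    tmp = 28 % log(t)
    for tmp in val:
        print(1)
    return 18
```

tmp = 8

Transformed code:
def wrap(t, tmp, val):
    tmp = 5 - val
    t += tmp > tmp
    if tmp <= tmp:
        return 27
    for height in tmp:
        tmp = 8
        if 28 == 7:
            break
    val = val % t
    tmp = tmp + 13
    t = val // val
    tmp = 28 % log(t)
    for tmp in val:
        print(1)
    return 18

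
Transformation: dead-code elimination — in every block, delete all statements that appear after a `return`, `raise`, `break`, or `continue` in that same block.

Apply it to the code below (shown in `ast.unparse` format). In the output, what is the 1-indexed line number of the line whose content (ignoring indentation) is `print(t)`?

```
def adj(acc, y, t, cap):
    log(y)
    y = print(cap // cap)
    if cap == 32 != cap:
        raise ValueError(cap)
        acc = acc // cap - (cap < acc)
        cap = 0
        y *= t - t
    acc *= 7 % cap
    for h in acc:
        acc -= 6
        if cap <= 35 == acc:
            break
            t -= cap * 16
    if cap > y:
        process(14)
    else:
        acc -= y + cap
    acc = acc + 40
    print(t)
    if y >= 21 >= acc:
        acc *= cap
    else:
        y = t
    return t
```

Transformed code:
def adj(acc, y, t, cap):
    log(y)
    y = print(cap // cap)
    if cap == 32 != cap:
        raise ValueError(cap)
    acc *= 7 % cap
    for h in acc:
        acc -= 6
        if cap <= 35 == acc:
            break
    if cap > y:
        process(14)
    else:
        acc -= y + cap
    acc = acc + 40
    print(t)
    if y >= 21 >= acc:
        acc *= cap
    else:
        y = t
    return t

16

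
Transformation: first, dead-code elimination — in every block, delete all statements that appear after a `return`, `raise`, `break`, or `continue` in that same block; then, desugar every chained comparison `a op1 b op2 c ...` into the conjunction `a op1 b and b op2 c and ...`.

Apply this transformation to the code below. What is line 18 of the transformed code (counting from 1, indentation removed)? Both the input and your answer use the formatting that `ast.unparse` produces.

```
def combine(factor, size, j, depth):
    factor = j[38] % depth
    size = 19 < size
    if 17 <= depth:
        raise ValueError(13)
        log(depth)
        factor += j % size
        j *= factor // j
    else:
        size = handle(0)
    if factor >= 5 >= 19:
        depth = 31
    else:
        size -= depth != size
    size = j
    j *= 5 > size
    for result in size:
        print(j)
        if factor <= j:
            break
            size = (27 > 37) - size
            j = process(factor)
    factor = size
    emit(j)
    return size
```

Transformed code:
def combine(factor, size, j, depth):
    factor = j[38] % depth
    size = 19 < size
    if 17 <= depth:
        raise ValueError(13)
    else:
        size = handle(0)
    if factor >= 5 and 5 >= 19:
        depth = 31
    else:
        size -= depth != size
    size = j
    j *= 5 > size
    for result in size:
        print(j)
        if factor <= j:
            break
    factor = size
    emit(j)
    return size

factor = size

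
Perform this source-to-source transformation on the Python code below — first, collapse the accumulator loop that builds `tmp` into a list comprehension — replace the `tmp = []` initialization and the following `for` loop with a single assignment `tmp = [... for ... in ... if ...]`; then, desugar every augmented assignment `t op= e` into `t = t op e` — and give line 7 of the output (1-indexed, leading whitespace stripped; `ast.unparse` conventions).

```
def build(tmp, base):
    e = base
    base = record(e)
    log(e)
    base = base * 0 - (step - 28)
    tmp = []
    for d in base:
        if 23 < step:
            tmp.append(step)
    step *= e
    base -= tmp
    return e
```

Transformed code:
def build(tmp, base):
    e = base
    base = record(e)
    log(e)
    base = base * 0 - (step - 28)
    tmp = [step for d in base if 23 < step]
    step = step * e
    base = base - tmp
    return e

step = step * e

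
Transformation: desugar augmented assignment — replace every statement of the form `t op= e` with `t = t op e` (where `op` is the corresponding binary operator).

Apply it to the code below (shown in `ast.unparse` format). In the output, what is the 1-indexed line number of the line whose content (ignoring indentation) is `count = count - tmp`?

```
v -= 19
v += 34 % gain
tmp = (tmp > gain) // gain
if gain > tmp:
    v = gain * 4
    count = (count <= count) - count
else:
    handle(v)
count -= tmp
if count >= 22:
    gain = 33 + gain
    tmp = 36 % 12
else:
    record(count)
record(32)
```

9

Transformed code:
v = v - 19
v = v + 34 % gain
tmp = (tmp > gain) // gain
if gain > tmp:
    v = gain * 4
    count = (count <= count) - count
else:
    handle(v)
count = count - tmp
if count >= 22:
    gain = 33 + gain
    tmp = 36 % 12
else:
    record(count)
record(32)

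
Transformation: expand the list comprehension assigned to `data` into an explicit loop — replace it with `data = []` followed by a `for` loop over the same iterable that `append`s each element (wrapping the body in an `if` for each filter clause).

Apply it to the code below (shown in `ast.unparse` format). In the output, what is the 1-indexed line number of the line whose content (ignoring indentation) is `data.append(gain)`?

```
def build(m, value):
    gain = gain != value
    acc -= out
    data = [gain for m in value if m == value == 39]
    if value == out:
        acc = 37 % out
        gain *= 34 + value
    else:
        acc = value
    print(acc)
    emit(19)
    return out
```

7

Transformed code:
def build(m, value):
    gain = gain != value
    acc -= out
    data = []
    for m in value:
        if m == value == 39:
            data.append(gain)
    if value == out:
        acc = 37 % out
        gain *= 34 + value
    else:
        acc = value
    print(acc)
    emit(19)
    return out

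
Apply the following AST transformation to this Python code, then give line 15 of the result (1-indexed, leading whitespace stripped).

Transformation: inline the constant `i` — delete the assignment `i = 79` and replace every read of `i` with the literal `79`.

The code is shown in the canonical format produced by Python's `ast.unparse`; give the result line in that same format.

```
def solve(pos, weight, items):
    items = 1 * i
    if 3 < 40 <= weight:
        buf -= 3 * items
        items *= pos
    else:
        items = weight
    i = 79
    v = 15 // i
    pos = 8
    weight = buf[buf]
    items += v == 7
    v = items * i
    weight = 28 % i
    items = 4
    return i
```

Transformed code:
def solve(pos, weight, items):
    items = 1 * 79
    if 3 < 40 <= weight:
        buf -= 3 * items
        items *= pos
    else:
        items = weight
    v = 15 // 79
    pos = 8
    weight = buf[buf]
    items += v == 7
    v = items * 79
    weight = 28 % 79
    items = 4
    return 79

return 79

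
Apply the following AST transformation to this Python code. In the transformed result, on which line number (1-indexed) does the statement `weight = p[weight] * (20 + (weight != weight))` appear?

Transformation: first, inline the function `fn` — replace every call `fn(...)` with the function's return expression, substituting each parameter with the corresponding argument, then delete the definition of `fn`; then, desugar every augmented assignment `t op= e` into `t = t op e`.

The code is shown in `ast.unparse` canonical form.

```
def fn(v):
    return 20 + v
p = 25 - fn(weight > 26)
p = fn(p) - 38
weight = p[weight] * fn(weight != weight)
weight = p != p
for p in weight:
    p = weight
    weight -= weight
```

Transformed code:
p = 25 - (20 + (weight > 26))
p = 20 + p - 38
weight = p[weight] * (20 + (weight != weight))
weight = p != p
for p in weight:
    p = weight
    weight = weight - weight

3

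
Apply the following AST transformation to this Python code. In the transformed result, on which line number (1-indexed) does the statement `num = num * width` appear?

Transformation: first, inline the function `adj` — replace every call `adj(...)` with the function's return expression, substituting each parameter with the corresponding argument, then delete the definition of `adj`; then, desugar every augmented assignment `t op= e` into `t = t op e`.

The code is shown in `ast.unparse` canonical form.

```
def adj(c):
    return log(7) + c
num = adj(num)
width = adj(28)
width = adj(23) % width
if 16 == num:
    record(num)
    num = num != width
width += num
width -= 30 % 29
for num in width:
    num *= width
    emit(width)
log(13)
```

Transformed code:
num = log(7) + num
width = log(7) + 28
width = (log(7) + 23) % width
if 16 == num:
    record(num)
    num = num != width
width = width + num
width = width - 30 % 29
for num in width:
    num = num * width
    emit(width)
log(13)

10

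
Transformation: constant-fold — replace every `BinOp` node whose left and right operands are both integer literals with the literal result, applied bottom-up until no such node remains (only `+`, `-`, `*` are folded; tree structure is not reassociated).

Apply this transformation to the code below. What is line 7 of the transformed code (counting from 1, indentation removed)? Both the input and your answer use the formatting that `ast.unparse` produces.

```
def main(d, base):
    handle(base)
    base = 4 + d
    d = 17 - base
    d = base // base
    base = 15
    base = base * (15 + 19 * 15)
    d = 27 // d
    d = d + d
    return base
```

Transformed code:
def main(d, base):
    handle(base)
    base = 4 + d
    d = 17 - base
    d = base // base
    base = 15
    base = base * 300
    d = 27 // d
    d = d + d
    return base

base = base * 300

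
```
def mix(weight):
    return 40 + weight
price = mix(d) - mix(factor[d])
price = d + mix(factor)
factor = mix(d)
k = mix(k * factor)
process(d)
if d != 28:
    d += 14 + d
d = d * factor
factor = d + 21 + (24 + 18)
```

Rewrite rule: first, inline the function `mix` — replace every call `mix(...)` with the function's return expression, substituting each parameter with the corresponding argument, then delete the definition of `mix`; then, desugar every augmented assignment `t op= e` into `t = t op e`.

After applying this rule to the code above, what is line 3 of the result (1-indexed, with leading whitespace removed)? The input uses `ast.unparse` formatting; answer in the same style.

factor = 40 + d

Transformed code:
price = 40 + d - (40 + factor[d])
price = d + (40 + factor)
factor = 40 + d
k = 40 + k * factor
process(d)
if d != 28:
    d = d + (14 + d)
d = d * factor
factor = d + 21 + (24 + 18)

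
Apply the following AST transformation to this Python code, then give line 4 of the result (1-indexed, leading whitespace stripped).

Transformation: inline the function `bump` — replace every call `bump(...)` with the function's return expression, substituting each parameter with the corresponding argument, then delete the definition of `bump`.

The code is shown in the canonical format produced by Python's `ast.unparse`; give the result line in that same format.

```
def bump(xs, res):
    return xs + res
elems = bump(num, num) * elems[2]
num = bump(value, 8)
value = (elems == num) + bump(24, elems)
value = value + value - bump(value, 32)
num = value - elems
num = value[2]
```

Transformed code:
elems = (num + num) * elems[2]
num = value + 8
value = (elems == num) + (24 + elems)
value = value + value - (value + 32)
num = value - elems
num = value[2]

value = value + value - (value + 32)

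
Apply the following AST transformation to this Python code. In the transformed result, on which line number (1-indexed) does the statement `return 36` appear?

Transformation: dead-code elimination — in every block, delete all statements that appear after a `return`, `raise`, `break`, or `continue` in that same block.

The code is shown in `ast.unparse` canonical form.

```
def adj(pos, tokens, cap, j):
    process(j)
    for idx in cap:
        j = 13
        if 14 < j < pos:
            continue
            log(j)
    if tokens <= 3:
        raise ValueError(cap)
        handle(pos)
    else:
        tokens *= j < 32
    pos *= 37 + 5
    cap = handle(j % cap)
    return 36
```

13

Transformed code:
def adj(pos, tokens, cap, j):
    process(j)
    for idx in cap:
        j = 13
        if 14 < j < pos:
            continue
    if tokens <= 3:
        raise ValueError(cap)
    else:
        tokens *= j < 32
    pos *= 37 + 5
    cap = handle(j % cap)
    return 36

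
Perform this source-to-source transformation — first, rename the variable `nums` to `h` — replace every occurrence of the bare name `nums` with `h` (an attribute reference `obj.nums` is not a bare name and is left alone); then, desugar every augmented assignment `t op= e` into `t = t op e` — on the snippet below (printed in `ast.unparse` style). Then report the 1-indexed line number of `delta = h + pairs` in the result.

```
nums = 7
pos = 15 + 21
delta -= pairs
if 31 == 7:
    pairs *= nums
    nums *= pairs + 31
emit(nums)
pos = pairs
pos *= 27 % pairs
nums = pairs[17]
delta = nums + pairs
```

Transformed code:
h = 7
pos = 15 + 21
delta = delta - pairs
if 31 == 7:
    pairs = pairs * h
    h = h * (pairs + 31)
emit(h)
pos = pairs
pos = pos * (27 % pairs)
h = pairs[17]
delta = h + pairs

11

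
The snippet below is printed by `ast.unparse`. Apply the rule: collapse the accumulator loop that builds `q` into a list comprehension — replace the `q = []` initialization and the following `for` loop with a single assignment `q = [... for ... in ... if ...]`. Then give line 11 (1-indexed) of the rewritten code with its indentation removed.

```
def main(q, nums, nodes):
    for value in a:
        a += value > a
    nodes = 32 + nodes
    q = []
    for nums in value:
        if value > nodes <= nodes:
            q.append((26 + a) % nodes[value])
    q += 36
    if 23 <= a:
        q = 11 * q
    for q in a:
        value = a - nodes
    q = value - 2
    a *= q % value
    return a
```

q = value - 2

Transformed code:
def main(q, nums, nodes):
    for value in a:
        a += value > a
    nodes = 32 + nodes
    q = [(26 + a) % nodes[value] for nums in value if value > nodes <= nodes]
    q += 36
    if 23 <= a:
        q = 11 * q
    for q in a:
        value = a - nodes
    q = value - 2
    a *= q % value
    return a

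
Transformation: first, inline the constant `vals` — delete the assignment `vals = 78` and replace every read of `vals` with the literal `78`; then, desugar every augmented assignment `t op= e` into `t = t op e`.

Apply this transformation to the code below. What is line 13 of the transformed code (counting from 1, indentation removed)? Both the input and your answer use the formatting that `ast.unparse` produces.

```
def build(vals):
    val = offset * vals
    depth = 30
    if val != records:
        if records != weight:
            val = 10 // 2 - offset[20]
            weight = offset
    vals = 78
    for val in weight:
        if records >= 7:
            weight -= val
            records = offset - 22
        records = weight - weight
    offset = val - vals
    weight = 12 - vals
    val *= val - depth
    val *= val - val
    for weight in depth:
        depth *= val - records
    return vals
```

offset = val - 78

Transformed code:
def build(vals):
    val = offset * 78
    depth = 30
    if val != records:
        if records != weight:
            val = 10 // 2 - offset[20]
            weight = offset
    for val in weight:
        if records >= 7:
            weight = weight - val
            records = offset - 22
        records = weight - weight
    offset = val - 78
    weight = 12 - 78
    val = val * (val - depth)
    val = val * (val - val)
    for weight in depth:
        depth = depth * (val - records)
    return 78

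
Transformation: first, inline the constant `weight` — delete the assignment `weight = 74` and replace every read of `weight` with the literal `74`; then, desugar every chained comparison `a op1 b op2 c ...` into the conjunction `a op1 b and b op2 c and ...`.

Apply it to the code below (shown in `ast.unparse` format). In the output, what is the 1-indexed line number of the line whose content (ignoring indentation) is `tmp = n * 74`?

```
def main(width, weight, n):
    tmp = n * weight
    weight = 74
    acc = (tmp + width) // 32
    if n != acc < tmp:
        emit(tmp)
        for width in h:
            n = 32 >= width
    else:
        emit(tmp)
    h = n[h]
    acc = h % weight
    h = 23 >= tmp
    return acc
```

2

Transformed code:
def main(width, weight, n):
    tmp = n * 74
    acc = (tmp + width) // 32
    if n != acc and acc < tmp:
        emit(tmp)
        for width in h:
            n = 32 >= width
    else:
        emit(tmp)
    h = n[h]
    acc = h % 74
    h = 23 >= tmp
    return acc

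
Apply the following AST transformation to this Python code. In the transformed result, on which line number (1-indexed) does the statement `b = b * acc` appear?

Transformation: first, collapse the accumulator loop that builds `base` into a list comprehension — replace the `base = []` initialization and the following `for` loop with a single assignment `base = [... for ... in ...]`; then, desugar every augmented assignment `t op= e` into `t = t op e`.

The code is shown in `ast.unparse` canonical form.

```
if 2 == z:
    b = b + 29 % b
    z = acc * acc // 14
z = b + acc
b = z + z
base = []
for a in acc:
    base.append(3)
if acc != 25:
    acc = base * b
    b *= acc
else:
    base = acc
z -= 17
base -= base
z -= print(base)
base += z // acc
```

9

Transformed code:
if 2 == z:
    b = b + 29 % b
    z = acc * acc // 14
z = b + acc
b = z + z
base = [3 for a in acc]
if acc != 25:
    acc = base * b
    b = b * acc
else:
    base = acc
z = z - 17
base = base - base
z = z - print(base)
base = base + z // acc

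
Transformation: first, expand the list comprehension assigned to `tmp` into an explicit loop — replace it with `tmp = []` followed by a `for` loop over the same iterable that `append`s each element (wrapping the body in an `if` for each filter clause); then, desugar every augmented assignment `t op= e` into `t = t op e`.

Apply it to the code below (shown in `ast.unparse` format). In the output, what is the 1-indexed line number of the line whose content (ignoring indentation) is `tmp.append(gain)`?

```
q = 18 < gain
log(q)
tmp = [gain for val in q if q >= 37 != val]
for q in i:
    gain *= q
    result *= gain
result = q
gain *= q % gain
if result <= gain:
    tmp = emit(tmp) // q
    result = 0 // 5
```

Transformed code:
q = 18 < gain
log(q)
tmp = []
for val in q:
    if q >= 37 != val:
        tmp.append(gain)
for q in i:
    gain = gain * q
    result = result * gain
result = q
gain = gain * (q % gain)
if result <= gain:
    tmp = emit(tmp) // q
    result = 0 // 5

6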